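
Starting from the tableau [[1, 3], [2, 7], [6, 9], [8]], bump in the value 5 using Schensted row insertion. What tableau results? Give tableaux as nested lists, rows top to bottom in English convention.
[[1, 3, 5], [2, 7], [6, 9], [8]]

5 is larger than every entry of row 1, so it is appended to row 1. The new tableau is [[1, 3, 5], [2, 7], [6, 9], [8]].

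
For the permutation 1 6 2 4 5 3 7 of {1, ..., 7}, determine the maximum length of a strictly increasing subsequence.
5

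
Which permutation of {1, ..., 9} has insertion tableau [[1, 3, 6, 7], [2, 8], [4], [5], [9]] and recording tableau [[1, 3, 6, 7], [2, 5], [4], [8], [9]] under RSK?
Reverse the RSK construction: for i from n down to 1, find the cell of Q containing i, remove the entry at that cell from P, and reverse-bump it up through P; the value ejected from row 1 is w(i).

Step i=9: Q has 9 at row 5, column 1; remove 9 from row 5 of P and reverse-bump: 9 enters row 4 and ejects 5; 5 enters row 3 and ejects 4; 4 enters row 2 and ejects 2; 2 enters row 1 and ejects 1. So w(9) = 1. P is now [[2, 3, 6, 7], [4, 8], [5], [9]].
Step i=8: Q has 8 at row 4, column 1; remove 9 from row 4 of P and reverse-bump: 9 enters row 3 and ejects 5; 5 enters row 2 and ejects 4; 4 enters row 1 and ejects 3. So w(8) = 3. P is now [[2, 4, 6, 7], [5, 8], [9]].
Step i=7: Q has 7 at row 1, column 4; remove that cell from P, ejecting 7. So w(7) = 7. P is now [[2, 4, 6], [5, 8], [9]].
Step i=6: Q has 6 at row 1, column 3; remove that cell from P, ejecting 6. So w(6) = 6. P is now [[2, 4], [5, 8], [9]].
Step i=5: Q has 5 at row 2, column 2; remove 8 from row 2 of P and reverse-bump: 8 enters row 1 and ejects 4. So w(5) = 4. P is now [[2, 8], [5], [9]].
Step i=4: Q has 4 at row 3, column 1; remove 9 from row 3 of P and reverse-bump: 9 enters row 2 and ejects 5; 5 enters row 1 and ejects 2. So w(4) = 2. P is now [[5, 8], [9]].
Step i=3: Q has 3 at row 1, column 2; remove that cell from P, ejecting 8. So w(3) = 8. P is now [[5], [9]].
Step i=2: Q has 2 at row 2, column 1; remove 9 from row 2 of P and reverse-bump: 9 enters row 1 and ejects 5. So w(2) = 5. P is now [[9]].
Step i=1: Q has 1 at row 1, column 1; remove that cell from P, ejecting 9. So w(1) = 9. P is now [].

So w = 9 5 8 2 4 6 7 3 1.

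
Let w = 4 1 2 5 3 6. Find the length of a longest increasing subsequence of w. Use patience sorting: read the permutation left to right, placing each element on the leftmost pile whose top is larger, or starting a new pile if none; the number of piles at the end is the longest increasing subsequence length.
4: new pile. tops = [4]
1: onto pile 1 (replacing 4). tops = [1]
2: new pile. tops = [1, 2]
5: new pile. tops = [1, 2, 5]
3: onto pile 3 (replacing 5). tops = [1, 2, 3]
6: new pile. tops = [1, 2, 3, 6]

4 piles, so the longest increasing subsequence has length 4.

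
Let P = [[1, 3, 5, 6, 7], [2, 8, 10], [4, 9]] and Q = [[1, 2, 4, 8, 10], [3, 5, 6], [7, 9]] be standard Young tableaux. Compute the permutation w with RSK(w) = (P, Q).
4 9 2 10 3 5 1 8 6 7

Reverse the RSK construction: for i from n down to 1, find the cell of Q containing i, remove the entry at that cell from P, and reverse-bump it up through P; the value ejected from row 1 is w(i).

Step i=10: Q has 10 at row 1, column 5; remove that cell from P, ejecting 7. So w(10) = 7. P is now [[1, 3, 5, 6], [2, 8, 10], [4, 9]].
Step i=9: Q has 9 at row 3, column 2; remove 9 from row 3 of P and reverse-bump: 9 enters row 2 and ejects 8; 8 enters row 1 and ejects 6. So w(9) = 6. P is now [[1, 3, 5, 8], [2, 9, 10], [4]].
Step i=8: Q has 8 at row 1, column 4; remove that cell from P, ejecting 8. So w(8) = 8. P is now [[1, 3, 5], [2, 9, 10], [4]].
Step i=7: Q has 7 at row 3, column 1; remove 4 from row 3 of P and reverse-bump: 4 enters row 2 and ejects 2; 2 enters row 1 and ejects 1. So w(7) = 1. P is now [[2, 3, 5], [4, 9, 10]].
Step i=6: Q has 6 at row 2, column 3; remove 10 from row 2 of P and reverse-bump: 10 enters row 1 and ejects 5. So w(6) = 5. P is now [[2, 3, 10], [4, 9]].
Step i=5: Q has 5 at row 2, column 2; remove 9 from row 2 of P and reverse-bump: 9 enters row 1 and ejects 3. So w(5) = 3. P is now [[2, 9, 10], [4]].
Step i=4: Q has 4 at row 1, column 3; remove that cell from P, ejecting 10. So w(4) = 10. P is now [[2, 9], [4]].
Step i=3: Q has 3 at row 2, column 1; remove 4 from row 2 of P and reverse-bump: 4 enters row 1 and ejects 2. So w(3) = 2. P is now [[4, 9]].
Step i=2: Q has 2 at row 1, column 2; remove that cell from P, ejecting 9. So w(2) = 9. P is now [[4]].
Step i=1: Q has 1 at row 1, column 1; remove that cell from P, ejecting 4. So w(1) = 4. P is now [].

So w = 4 9 2 10 3 5 1 8 6 7.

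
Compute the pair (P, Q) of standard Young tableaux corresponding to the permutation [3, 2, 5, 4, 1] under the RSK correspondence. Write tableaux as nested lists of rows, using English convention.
P = [[1, 4], [2, 5], [3]], Q = [[1, 3], [2, 4], [5]]

Insert each entry of the permutation into P by Schensted row insertion, recording in Q the position of each new cell.

Insert 3: appended to row 1. P = [[3]].
Insert 2: 2 bumps 3 from row 1; 3 starts row 2. P = [[2], [3]].
Insert 5: appended to row 1. P = [[2, 5], [3]].
Insert 4: 4 bumps 5 from row 1; 5 appends to row 2. P = [[2, 4], [3, 5]].
Insert 1: 1 bumps 2 from row 1; 2 bumps 3 from row 2; 3 starts row 3. P = [[1, 4], [2, 5], [3]].

So P = [[1, 4], [2, 5], [3]], Q = [[1, 3], [2, 4], [5]].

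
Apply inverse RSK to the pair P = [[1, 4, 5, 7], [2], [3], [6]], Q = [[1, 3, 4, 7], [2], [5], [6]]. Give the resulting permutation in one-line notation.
Reverse the RSK construction: for i from n down to 1, find the cell of Q containing i, remove the entry at that cell from P, and reverse-bump it up through P; the value ejected from row 1 is w(i).

Step i=7: Q has 7 at row 1, column 4; remove that cell from P, ejecting 7. So w(7) = 7. P is now [[1, 4, 5], [2], [3], [6]].
Step i=6: Q has 6 at row 4, column 1; remove 6 from row 4 of P and reverse-bump: 6 enters row 3 and ejects 3; 3 enters row 2 and ejects 2; 2 enters row 1 and ejects 1. So w(6) = 1. P is now [[2, 4, 5], [3], [6]].
Step i=5: Q has 5 at row 3, column 1; remove 6 from row 3 of P and reverse-bump: 6 enters row 2 and ejects 3; 3 enters row 1 and ejects 2. So w(5) = 2. P is now [[3, 4, 5], [6]].
Step i=4: Q has 4 at row 1, column 3; remove that cell from P, ejecting 5. So w(4) = 5. P is now [[3, 4], [6]].
Step i=3: Q has 3 at row 1, column 2; remove that cell from P, ejecting 4. So w(3) = 4. P is now [[3], [6]].
Step i=2: Q has 2 at row 2, column 1; remove 6 from row 2 of P and reverse-bump: 6 enters row 1 and ejects 3. So w(2) = 3. P is now [[6]].
Step i=1: Q has 1 at row 1, column 1; remove that cell from P, ejecting 6. So w(1) = 6. P is now [].

So w = 6 3 4 5 2 1 7.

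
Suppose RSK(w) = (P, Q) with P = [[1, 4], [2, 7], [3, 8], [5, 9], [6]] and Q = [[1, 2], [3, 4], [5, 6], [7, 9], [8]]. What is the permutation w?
6 9 5 8 3 7 2 1 4

Reverse RSK: for i = n, n-1, ..., 1, locate i in Q, remove the corresponding corner cell from P, and reverse-bump its entry up through P; the value ejected from row 1 is w(i).

So w = 6 9 5 8 3 7 2 1 4.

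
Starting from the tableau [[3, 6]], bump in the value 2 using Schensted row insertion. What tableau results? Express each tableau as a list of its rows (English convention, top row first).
[[2, 6], [3]]

In row 1, 2 replaces 3 (the leftmost entry greater than 2); 3 is bumped to row 2. 3 starts a new row 2. The new tableau is [[2, 6], [3]].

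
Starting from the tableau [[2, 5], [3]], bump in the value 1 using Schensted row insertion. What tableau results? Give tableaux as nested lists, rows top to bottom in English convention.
[[1, 5], [2], [3]]

In row 1, 1 replaces 2 (the leftmost entry greater than 1); 2 is bumped to row 2. In row 2, 2 replaces 3 (the leftmost entry greater than 2); 3 is bumped to row 3. 3 starts a new row 3. The new tableau is [[1, 5], [2], [3]].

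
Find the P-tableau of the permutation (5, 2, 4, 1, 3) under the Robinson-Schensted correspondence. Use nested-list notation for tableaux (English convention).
Insert 5: appended to row 1. P = [[5]].
Insert 2: 2 bumps 5 from row 1; 5 starts row 2. P = [[2], [5]].
Insert 4: appended to row 1. P = [[2, 4], [5]].
Insert 1: 1 bumps 2 from row 1; 2 bumps 5 from row 2; 5 starts row 3. P = [[1, 4], [2], [5]].
Insert 3: 3 bumps 4 from row 1; 4 appends to row 2. P = [[1, 3], [2, 4], [5]].

So P = [[1, 3], [2, 4], [5]].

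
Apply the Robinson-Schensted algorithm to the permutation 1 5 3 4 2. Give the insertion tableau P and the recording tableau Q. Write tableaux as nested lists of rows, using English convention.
P = [[1, 2, 4], [3], [5]], Q = [[1, 2, 4], [3], [5]]

Insert each entry of the permutation into P by Schensted row insertion, recording in Q the position of each new cell.

Insert 1: appended to row 1. P = [[1]], Q = [[1]].
Insert 5: appended to row 1. P = [[1, 5]], Q = [[1, 2]].
Insert 3: 3 bumps 5 from row 1; 5 starts row 2. P = [[1, 3], [5]], Q = [[1, 2], [3]].
Insert 4: appended to row 1. P = [[1, 3, 4], [5]], Q = [[1, 2, 4], [3]].
Insert 2: 2 bumps 3 from row 1; 3 bumps 5 from row 2; 5 starts row 3. P = [[1, 2, 4], [3], [5]], Q = [[1, 2, 4], [3], [5]].

So P = [[1, 2, 4], [3], [5]], Q = [[1, 2, 4], [3], [5]].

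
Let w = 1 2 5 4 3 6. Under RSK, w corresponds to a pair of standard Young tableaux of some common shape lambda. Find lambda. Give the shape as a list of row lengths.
[4, 1, 1]

Row-insert each entry into an empty tableau.

After inserting 1: P = [[1]].
After inserting 2: P = [[1, 2]].
After inserting 5: P = [[1, 2, 5]].
After inserting 4: P = [[1, 2, 4], [5]].
After inserting 3: P = [[1, 2, 3], [4], [5]].
After inserting 6: P = [[1, 2, 3, 6], [4], [5]].

The final insertion tableau P = [[1, 2, 3, 6], [4], [5]] has shape [4, 1, 1].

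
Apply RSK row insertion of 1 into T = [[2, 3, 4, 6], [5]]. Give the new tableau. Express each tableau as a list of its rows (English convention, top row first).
[[1, 3, 4, 6], [2], [5]]

In row 1, 1 replaces 2 (the leftmost entry greater than 1); 2 is bumped to row 2. In row 2, 2 replaces 5 (the leftmost entry greater than 2); 5 is bumped to row 3. 5 starts a new row 3. The new tableau is [[1, 3, 4, 6], [2], [5]].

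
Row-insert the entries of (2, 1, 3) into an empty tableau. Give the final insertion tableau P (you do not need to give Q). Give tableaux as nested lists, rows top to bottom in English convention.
P = [[1, 3], [2]]

Insert 2: appended to row 1. P = [[2]].
Insert 1: 1 bumps 2 from row 1; 2 starts row 2. P = [[1], [2]].
Insert 3: appended to row 1. P = [[1, 3], [2]].

So P = [[1, 3], [2]].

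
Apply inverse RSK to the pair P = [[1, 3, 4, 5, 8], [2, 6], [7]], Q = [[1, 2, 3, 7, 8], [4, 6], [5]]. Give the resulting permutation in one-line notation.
2 3 7 6 1 4 5 8

Reverse the RSK construction: for i from n down to 1, find the cell of Q containing i, remove the entry at that cell from P, and reverse-bump it up through P; the value ejected from row 1 is w(i).

Step i=8: Q has 8 at row 1, column 5; remove that cell from P, ejecting 8. So w(8) = 8. P is now [[1, 3, 4, 5], [2, 6], [7]].
Step i=7: Q has 7 at row 1, column 4; remove that cell from P, ejecting 5. So w(7) = 5. P is now [[1, 3, 4], [2, 6], [7]].
Step i=6: Q has 6 at row 2, column 2; remove 6 from row 2 of P and reverse-bump: 6 enters row 1 and ejects 4. So w(6) = 4. P is now [[1, 3, 6], [2], [7]].
Step i=5: Q has 5 at row 3, column 1; remove 7 from row 3 of P and reverse-bump: 7 enters row 2 and ejects 2; 2 enters row 1 and ejects 1. So w(5) = 1. P is now [[2, 3, 6], [7]].
Step i=4: Q has 4 at row 2, column 1; remove 7 from row 2 of P and reverse-bump: 7 enters row 1 and ejects 6. So w(4) = 6. P is now [[2, 3, 7]].
Step i=3: Q has 3 at row 1, column 3; remove that cell from P, ejecting 7. So w(3) = 7. P is now [[2, 3]].
Step i=2: Q has 2 at row 1, column 2; remove that cell from P, ejecting 3. So w(2) = 3. P is now [[2]].
Step i=1: Q has 1 at row 1, column 1; remove that cell from P, ejecting 2. So w(1) = 2. P is now [].

So w = 2 3 7 6 1 4 5 8.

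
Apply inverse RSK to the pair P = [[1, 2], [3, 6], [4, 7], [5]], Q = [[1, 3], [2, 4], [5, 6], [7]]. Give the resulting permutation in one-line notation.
Reverse the RSK construction: for i from n down to 1, find the cell of Q containing i, remove the entry at that cell from P, and reverse-bump it up through P; the value ejected from row 1 is w(i).

Step i=7: Q has 7 at row 4, column 1; remove 5 from row 4 of P and reverse-bump: 5 enters row 3 and ejects 4; 4 enters row 2 and ejects 3; 3 enters row 1 and ejects 2. So w(7) = 2. P is now [[1, 3], [4, 6], [5, 7]].
Step i=6: Q has 6 at row 3, column 2; remove 7 from row 3 of P and reverse-bump: 7 enters row 2 and ejects 6; 6 enters row 1 and ejects 3. So w(6) = 3. P is now [[1, 6], [4, 7], [5]].
Step i=5: Q has 5 at row 3, column 1; remove 5 from row 3 of P and reverse-bump: 5 enters row 2 and ejects 4; 4 enters row 1 and ejects 1. So w(5) = 1. P is now [[4, 6], [5, 7]].
Step i=4: Q has 4 at row 2, column 2; remove 7 from row 2 of P and reverse-bump: 7 enters row 1 and ejects 6. So w(4) = 6. P is now [[4, 7], [5]].
Step i=3: Q has 3 at row 1, column 2; remove that cell from P, ejecting 7. So w(3) = 7. P is now [[4], [5]].
Step i=2: Q has 2 at row 2, column 1; remove 5 from row 2 of P and reverse-bump: 5 enters row 1 and ejects 4. So w(2) = 4. P is now [[5]].
Step i=1: Q has 1 at row 1, column 1; remove that cell from P, ejecting 5. So w(1) = 5. P is now [].

So w = 5 4 7 6 1 3 2.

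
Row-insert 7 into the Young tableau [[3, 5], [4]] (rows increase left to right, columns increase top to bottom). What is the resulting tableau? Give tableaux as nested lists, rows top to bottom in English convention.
7 is larger than every entry of row 1, so it is appended to row 1. The new tableau is [[3, 5, 7], [4]].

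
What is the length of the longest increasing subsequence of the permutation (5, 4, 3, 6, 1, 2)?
2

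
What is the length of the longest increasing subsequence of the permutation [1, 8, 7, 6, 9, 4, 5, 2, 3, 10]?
4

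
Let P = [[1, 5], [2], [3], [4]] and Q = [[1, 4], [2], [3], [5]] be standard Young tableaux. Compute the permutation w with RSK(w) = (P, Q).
Reverse the RSK construction: for i from n down to 1, find the cell of Q containing i, remove the entry at that cell from P, and reverse-bump it up through P; the value ejected from row 1 is w(i).

Step i=5: Q has 5 at row 4, column 1; remove 4 from row 4 of P and reverse-bump: 4 enters row 3 and ejects 3; 3 enters row 2 and ejects 2; 2 enters row 1 and ejects 1. So w(5) = 1. P is now [[2, 5], [3], [4]].
Step i=4: Q has 4 at row 1, column 2; remove that cell from P, ejecting 5. So w(4) = 5. P is now [[2], [3], [4]].
Step i=3: Q has 3 at row 3, column 1; remove 4 from row 3 of P and reverse-bump: 4 enters row 2 and ejects 3; 3 enters row 1 and ejects 2. So w(3) = 2. P is now [[3], [4]].
Step i=2: Q has 2 at row 2, column 1; remove 4 from row 2 of P and reverse-bump: 4 enters row 1 and ejects 3. So w(2) = 3. P is now [[4]].
Step i=1: Q has 1 at row 1, column 1; remove that cell from P, ejecting 4. So w(1) = 4. P is now [].

So w = 4 3 2 5 1.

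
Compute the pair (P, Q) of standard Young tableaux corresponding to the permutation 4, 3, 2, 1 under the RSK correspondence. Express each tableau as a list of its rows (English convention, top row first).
P = [[1], [2], [3], [4]], Q = [[1], [2], [3], [4]]

Insert each entry of the permutation into P by Schensted row insertion, recording in Q the position of each new cell.

Insert 4: appended to row 1. P = [[4]].
Insert 3: 3 bumps 4 from row 1; 4 starts row 2. P = [[3], [4]].
Insert 2: 2 bumps 3 from row 1; 3 bumps 4 from row 2; 4 starts row 3. P = [[2], [3], [4]].
Insert 1: 1 bumps 2 from row 1; 2 bumps 3 from row 2; 3 bumps 4 from row 3; 4 starts row 4. P = [[1], [2], [3], [4]].

So P = [[1], [2], [3], [4]], Q = [[1], [2], [3], [4]].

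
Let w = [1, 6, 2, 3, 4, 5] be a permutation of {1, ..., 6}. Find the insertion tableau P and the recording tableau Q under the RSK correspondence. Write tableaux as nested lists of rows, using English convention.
P = [[1, 2, 3, 4, 5], [6]], Q = [[1, 2, 4, 5, 6], [3]]

Insert each entry of the permutation into P by Schensted row insertion, recording in Q the position of each new cell.

Insert 1: appended to row 1. P = [[1]].
Insert 6: appended to row 1. P = [[1, 6]].
Insert 2: 2 bumps 6 from row 1; 6 starts row 2. P = [[1, 2], [6]].
Insert 3: appended to row 1. P = [[1, 2, 3], [6]].
Insert 4: appended to row 1. P = [[1, 2, 3, 4], [6]].
Insert 5: appended to row 1. P = [[1, 2, 3, 4, 5], [6]].

So P = [[1, 2, 3, 4, 5], [6]], Q = [[1, 2, 4, 5, 6], [3]].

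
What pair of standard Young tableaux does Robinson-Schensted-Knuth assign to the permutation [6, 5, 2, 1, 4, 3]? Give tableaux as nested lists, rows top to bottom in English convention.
Insert each entry of the permutation into P by Schensted row insertion, recording in Q the position of each new cell.

Insert 6: appended to row 1. P = [[6]].
Insert 5: 5 bumps 6 from row 1; 6 starts row 2. P = [[5], [6]].
Insert 2: 2 bumps 5 from row 1; 5 bumps 6 from row 2; 6 starts row 3. P = [[2], [5], [6]].
Insert 1: 1 bumps 2 from row 1; 2 bumps 5 from row 2; 5 bumps 6 from row 3; 6 starts row 4. P = [[1], [2], [5], [6]].
Insert 4: appended to row 1. P = [[1, 4], [2], [5], [6]].
Insert 3: 3 bumps 4 from row 1; 4 appends to row 2. P = [[1, 3], [2, 4], [5], [6]].

So P = [[1, 3], [2, 4], [5], [6]], Q = [[1, 5], [2, 6], [3], [4]].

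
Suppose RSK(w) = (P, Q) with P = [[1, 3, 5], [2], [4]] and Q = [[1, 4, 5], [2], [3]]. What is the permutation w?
Reverse the RSK construction: for i from n down to 1, find the cell of Q containing i, remove the entry at that cell from P, and reverse-bump it up through P; the value ejected from row 1 is w(i).

Step i=5: Q has 5 at row 1, column 3; remove that cell from P, ejecting 5. So w(5) = 5. P is now [[1, 3], [2], [4]].
Step i=4: Q has 4 at row 1, column 2; remove that cell from P, ejecting 3. So w(4) = 3. P is now [[1], [2], [4]].
Step i=3: Q has 3 at row 3, column 1; remove 4 from row 3 of P and reverse-bump: 4 enters row 2 and ejects 2; 2 enters row 1 and ejects 1. So w(3) = 1. P is now [[2], [4]].
Step i=2: Q has 2 at row 2, column 1; remove 4 from row 2 of P and reverse-bump: 4 enters row 1 and ejects 2. So w(2) = 2. P is now [[4]].
Step i=1: Q has 1 at row 1, column 1; remove that cell from P, ejecting 4. So w(1) = 4. P is now [].

So w = 4 2 1 3 5.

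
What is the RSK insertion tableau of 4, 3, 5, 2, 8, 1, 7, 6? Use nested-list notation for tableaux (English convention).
P = [[1, 5, 6], [2, 7], [3, 8], [4]]

Insert 4: appended to row 1. P = [[4]].
Insert 3: 3 bumps 4 from row 1; 4 starts row 2. P = [[3], [4]].
Insert 5: appended to row 1. P = [[3, 5], [4]].
Insert 2: 2 bumps 3 from row 1; 3 bumps 4 from row 2; 4 starts row 3. P = [[2, 5], [3], [4]].
Insert 8: appended to row 1. P = [[2, 5, 8], [3], [4]].
Insert 1: 1 bumps 2 from row 1; 2 bumps 3 from row 2; 3 bumps 4 from row 3; 4 starts row 4. P = [[1, 5, 8], [2], [3], [4]].
Insert 7: 7 bumps 8 from row 1; 8 appends to row 2. P = [[1, 5, 7], [2, 8], [3], [4]].
Insert 6: 6 bumps 7 from row 1; 7 bumps 8 from row 2; 8 appends to row 3. P = [[1, 5, 6], [2, 7], [3, 8], [4]].

So P = [[1, 5, 6], [2, 7], [3, 8], [4]].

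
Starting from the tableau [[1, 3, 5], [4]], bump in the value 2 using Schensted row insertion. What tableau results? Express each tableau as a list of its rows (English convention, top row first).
[[1, 2, 5], [3], [4]]

In row 1, 2 replaces 3 (the leftmost entry greater than 2); 3 is bumped to row 2. In row 2, 3 replaces 4 (the leftmost entry greater than 3); 4 is bumped to row 3. 4 starts a new row 3. The new tableau is [[1, 2, 5], [3], [4]].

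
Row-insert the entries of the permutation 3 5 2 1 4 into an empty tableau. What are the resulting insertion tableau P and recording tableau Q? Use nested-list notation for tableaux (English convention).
P = [[1, 4], [2, 5], [3]], Q = [[1, 2], [3, 5], [4]]

Insert each entry of the permutation into P by Schensted row insertion, recording in Q the position of each new cell.

Insert 3: appended to row 1. P = [[3]], Q = [[1]].
Insert 5: appended to row 1. P = [[3, 5]], Q = [[1, 2]].
Insert 2: 2 bumps 3 from row 1; 3 starts row 2. P = [[2, 5], [3]], Q = [[1, 2], [3]].
Insert 1: 1 bumps 2 from row 1; 2 bumps 3 from row 2; 3 starts row 3. P = [[1, 5], [2], [3]], Q = [[1, 2], [3], [4]].
Insert 4: 4 bumps 5 from row 1; 5 appends to row 2. P = [[1, 4], [2, 5], [3]], Q = [[1, 2], [3, 5], [4]].

So P = [[1, 4], [2, 5], [3]], Q = [[1, 2], [3, 5], [4]].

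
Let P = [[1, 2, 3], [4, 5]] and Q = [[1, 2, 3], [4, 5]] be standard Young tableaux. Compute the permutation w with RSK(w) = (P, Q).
Reverse the RSK construction: for i from n down to 1, find the cell of Q containing i, remove the entry at that cell from P, and reverse-bump it up through P; the value ejected from row 1 is w(i).

Step i=5: Q has 5 at row 2, column 2; remove 5 from row 2 of P and reverse-bump: 5 enters row 1 and ejects 3. So w(5) = 3. P is now [[1, 2, 5], [4]].
Step i=4: Q has 4 at row 2, column 1; remove 4 from row 2 of P and reverse-bump: 4 enters row 1 and ejects 2. So w(4) = 2. P is now [[1, 4, 5]].
Step i=3: Q has 3 at row 1, column 3; remove that cell from P, ejecting 5. So w(3) = 5. P is now [[1, 4]].
Step i=2: Q has 2 at row 1, column 2; remove that cell from P, ejecting 4. So w(2) = 4. P is now [[1]].
Step i=1: Q has 1 at row 1, column 1; remove that cell from P, ejecting 1. So w(1) = 1. P is now [].

So w = 1 4 5 2 3.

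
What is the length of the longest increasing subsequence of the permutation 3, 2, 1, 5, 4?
2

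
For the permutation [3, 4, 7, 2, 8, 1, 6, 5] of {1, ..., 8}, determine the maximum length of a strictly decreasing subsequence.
3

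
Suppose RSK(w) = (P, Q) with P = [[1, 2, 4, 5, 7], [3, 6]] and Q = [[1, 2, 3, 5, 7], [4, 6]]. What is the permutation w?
Reverse the RSK construction: for i from n down to 1, find the cell of Q containing i, remove the entry at that cell from P, and reverse-bump it up through P; the value ejected from row 1 is w(i).

Step i=7: Q has 7 at row 1, column 5; remove that cell from P, ejecting 7. So w(7) = 7. P is now [[1, 2, 4, 5], [3, 6]].
Step i=6: Q has 6 at row 2, column 2; remove 6 from row 2 of P and reverse-bump: 6 enters row 1 and ejects 5. So w(6) = 5. P is now [[1, 2, 4, 6], [3]].
Step i=5: Q has 5 at row 1, column 4; remove that cell from P, ejecting 6. So w(5) = 6. P is now [[1, 2, 4], [3]].
Step i=4: Q has 4 at row 2, column 1; remove 3 from row 2 of P and reverse-bump: 3 enters row 1 and ejects 2. So w(4) = 2. P is now [[1, 3, 4]].
Step i=3: Q has 3 at row 1, column 3; remove that cell from P, ejecting 4. So w(3) = 4. P is now [[1, 3]].
Step i=2: Q has 2 at row 1, column 2; remove that cell from P, ejecting 3. So w(2) = 3. P is now [[1]].
Step i=1: Q has 1 at row 1, column 1; remove that cell from P, ejecting 1. So w(1) = 1. P is now [].

So w = 1 3 4 2 6 5 7.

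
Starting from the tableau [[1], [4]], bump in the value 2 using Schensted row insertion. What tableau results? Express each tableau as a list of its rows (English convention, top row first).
[[1, 2], [4]]

2 is larger than every entry of row 1, so it is appended to row 1. The new tableau is [[1, 2], [4]].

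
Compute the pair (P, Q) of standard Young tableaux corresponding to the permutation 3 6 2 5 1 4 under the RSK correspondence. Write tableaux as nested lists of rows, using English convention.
P = [[1, 4], [2, 5], [3, 6]], Q = [[1, 2], [3, 4], [5, 6]]

Insert each entry of the permutation into P by Schensted row insertion, recording in Q the position of each new cell.

Insert 3: appended to row 1. P = [[3]].
Insert 6: appended to row 1. P = [[3, 6]].
Insert 2: 2 bumps 3 from row 1; 3 starts row 2. P = [[2, 6], [3]].
Insert 5: 5 bumps 6 from row 1; 6 appends to row 2. P = [[2, 5], [3, 6]].
Insert 1: 1 bumps 2 from row 1; 2 bumps 3 from row 2; 3 starts row 3. P = [[1, 5], [2, 6], [3]].
Insert 4: 4 bumps 5 from row 1; 5 bumps 6 from row 2; 6 appends to row 3. P = [[1, 4], [2, 5], [3, 6]].

So P = [[1, 4], [2, 5], [3, 6]], Q = [[1, 2], [3, 4], [5, 6]].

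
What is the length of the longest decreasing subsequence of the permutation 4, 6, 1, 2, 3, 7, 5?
2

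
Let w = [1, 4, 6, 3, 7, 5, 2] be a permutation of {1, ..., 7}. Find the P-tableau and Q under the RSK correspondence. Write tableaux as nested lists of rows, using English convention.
P = [[1, 2, 5, 7], [3, 6], [4]], Q = [[1, 2, 3, 5], [4, 6], [7]]

Insert each entry of the permutation into P by Schensted row insertion, recording in Q the position of each new cell.

Insert 1: appended to row 1. P = [[1]].
Insert 4: appended to row 1. P = [[1, 4]].
Insert 6: appended to row 1. P = [[1, 4, 6]].
Insert 3: 3 bumps 4 from row 1; 4 starts row 2. P = [[1, 3, 6], [4]].
Insert 7: appended to row 1. P = [[1, 3, 6, 7], [4]].
Insert 5: 5 bumps 6 from row 1; 6 appends to row 2. P = [[1, 3, 5, 7], [4, 6]].
Insert 2: 2 bumps 3 from row 1; 3 bumps 4 from row 2; 4 starts row 3. P = [[1, 2, 5, 7], [3, 6], [4]].

So P = [[1, 2, 5, 7], [3, 6], [4]], Q = [[1, 2, 3, 5], [4, 6], [7]].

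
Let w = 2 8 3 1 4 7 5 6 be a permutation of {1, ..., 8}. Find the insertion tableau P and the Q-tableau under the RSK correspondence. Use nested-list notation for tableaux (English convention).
Insert each entry of the permutation into P by Schensted row insertion, recording in Q the position of each new cell.

Insert 2: appended to row 1. P = [[2]], Q = [[1]].
Insert 8: appended to row 1. P = [[2, 8]], Q = [[1, 2]].
Insert 3: 3 bumps 8 from row 1; 8 starts row 2. P = [[2, 3], [8]], Q = [[1, 2], [3]].
Insert 1: 1 bumps 2 from row 1; 2 bumps 8 from row 2; 8 starts row 3. P = [[1, 3], [2], [8]], Q = [[1, 2], [3], [4]].
Insert 4: appended to row 1. P = [[1, 3, 4], [2], [8]], Q = [[1, 2, 5], [3], [4]].
Insert 7: appended to row 1. P = [[1, 3, 4, 7], [2], [8]], Q = [[1, 2, 5, 6], [3], [4]].
Insert 5: 5 bumps 7 from row 1; 7 appends to row 2. P = [[1, 3, 4, 5], [2, 7], [8]], Q = [[1, 2, 5, 6], [3, 7], [4]].
Insert 6: appended to row 1. P = [[1, 3, 4, 5, 6], [2, 7], [8]], Q = [[1, 2, 5, 6, 8], [3, 7], [4]].

So P = [[1, 3, 4, 5, 6], [2, 7], [8]], Q = [[1, 2, 5, 6, 8], [3, 7], [4]].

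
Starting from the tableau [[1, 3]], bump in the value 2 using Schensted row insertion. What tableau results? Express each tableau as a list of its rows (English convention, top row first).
[[1, 2], [3]]

In row 1, 2 replaces 3 (the leftmost entry greater than 2); 3 is bumped to row 2. 3 starts a new row 2. The new tableau is [[1, 2], [3]].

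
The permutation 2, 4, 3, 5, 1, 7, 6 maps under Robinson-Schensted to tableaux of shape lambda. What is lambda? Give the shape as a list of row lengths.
Row-insert each entry into an empty tableau.

After inserting 2: P = [[2]].
After inserting 4: P = [[2, 4]].
After inserting 3: P = [[2, 3], [4]].
After inserting 5: P = [[2, 3, 5], [4]].
After inserting 1: P = [[1, 3, 5], [2], [4]].
After inserting 7: P = [[1, 3, 5, 7], [2], [4]].
After inserting 6: P = [[1, 3, 5, 6], [2, 7], [4]].

The final insertion tableau P = [[1, 3, 5, 6], [2, 7], [4]] has shape [4, 2, 1].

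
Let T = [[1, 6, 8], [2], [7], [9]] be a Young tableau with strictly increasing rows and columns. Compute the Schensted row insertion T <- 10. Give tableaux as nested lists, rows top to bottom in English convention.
[[1, 6, 8, 10], [2], [7], [9]]

10 is larger than every entry of row 1, so it is appended to row 1. The new tableau is [[1, 6, 8, 10], [2], [7], [9]].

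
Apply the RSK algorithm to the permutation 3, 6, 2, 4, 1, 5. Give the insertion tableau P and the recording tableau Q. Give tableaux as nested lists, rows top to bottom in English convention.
P = [[1, 4, 5], [2, 6], [3]], Q = [[1, 2, 6], [3, 4], [5]]

Insert each entry of the permutation into P by Schensted row insertion, recording in Q the position of each new cell.

Insert 3: appended to row 1. P = [[3]].
Insert 6: appended to row 1. P = [[3, 6]].
Insert 2: 2 bumps 3 from row 1; 3 starts row 2. P = [[2, 6], [3]].
Insert 4: 4 bumps 6 from row 1; 6 appends to row 2. P = [[2, 4], [3, 6]].
Insert 1: 1 bumps 2 from row 1; 2 bumps 3 from row 2; 3 starts row 3. P = [[1, 4], [2, 6], [3]].
Insert 5: appended to row 1. P = [[1, 4, 5], [2, 6], [3]].

So P = [[1, 4, 5], [2, 6], [3]], Q = [[1, 2, 6], [3, 4], [5]].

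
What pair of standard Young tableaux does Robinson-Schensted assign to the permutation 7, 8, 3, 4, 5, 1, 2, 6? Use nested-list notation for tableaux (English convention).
Insert each entry of the permutation into P by Schensted row insertion, recording in Q the position of each new cell.

Insert 7: appended to row 1. P = [[7]].
Insert 8: appended to row 1. P = [[7, 8]].
Insert 3: 3 bumps 7 from row 1; 7 starts row 2. P = [[3, 8], [7]].
Insert 4: 4 bumps 8 from row 1; 8 appends to row 2. P = [[3, 4], [7, 8]].
Insert 5: appended to row 1. P = [[3, 4, 5], [7, 8]].
Insert 1: 1 bumps 3 from row 1; 3 bumps 7 from row 2; 7 starts row 3. P = [[1, 4, 5], [3, 8], [7]].
Insert 2: 2 bumps 4 from row 1; 4 bumps 8 from row 2; 8 appends to row 3. P = [[1, 2, 5], [3, 4], [7, 8]].
Insert 6: appended to row 1. P = [[1, 2, 5, 6], [3, 4], [7, 8]].

So P = [[1, 2, 5, 6], [3, 4], [7, 8]], Q = [[1, 2, 5, 8], [3, 4], [6, 7]].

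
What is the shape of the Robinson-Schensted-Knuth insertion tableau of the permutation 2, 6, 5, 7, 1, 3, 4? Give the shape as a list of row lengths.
[3, 3, 1]

Row-insert each entry into an empty tableau.

After inserting 2: P = [[2]].
After inserting 6: P = [[2, 6]].
After inserting 5: P = [[2, 5], [6]].
After inserting 7: P = [[2, 5, 7], [6]].
After inserting 1: P = [[1, 5, 7], [2], [6]].
After inserting 3: P = [[1, 3, 7], [2, 5], [6]].
After inserting 4: P = [[1, 3, 4], [2, 5, 7], [6]].

The final insertion tableau P = [[1, 3, 4], [2, 5, 7], [6]] has shape [3, 3, 1].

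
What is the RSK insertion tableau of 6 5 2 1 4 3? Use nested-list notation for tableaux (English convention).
Insert 6: appended to row 1. P = [[6]].
Insert 5: 5 bumps 6 from row 1; 6 starts row 2. P = [[5], [6]].
Insert 2: 2 bumps 5 from row 1; 5 bumps 6 from row 2; 6 starts row 3. P = [[2], [5], [6]].
Insert 1: 1 bumps 2 from row 1; 2 bumps 5 from row 2; 5 bumps 6 from row 3; 6 starts row 4. P = [[1], [2], [5], [6]].
Insert 4: appended to row 1. P = [[1, 4], [2], [5], [6]].
Insert 3: 3 bumps 4 from row 1; 4 appends to row 2. P = [[1, 3], [2, 4], [5], [6]].

So P = [[1, 3], [2, 4], [5], [6]].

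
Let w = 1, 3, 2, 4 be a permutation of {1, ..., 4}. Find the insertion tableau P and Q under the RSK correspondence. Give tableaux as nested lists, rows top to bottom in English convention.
Insert each entry of the permutation into P by Schensted row insertion, recording in Q the position of each new cell.

Insert 1: appended to row 1. P = [[1]], Q = [[1]].
Insert 3: appended to row 1. P = [[1, 3]], Q = [[1, 2]].
Insert 2: 2 bumps 3 from row 1; 3 starts row 2. P = [[1, 2], [3]], Q = [[1, 2], [3]].
Insert 4: appended to row 1. P = [[1, 2, 4], [3]], Q = [[1, 2, 4], [3]].

So P = [[1, 2, 4], [3]], Q = [[1, 2, 4], [3]].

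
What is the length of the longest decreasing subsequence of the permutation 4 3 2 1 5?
4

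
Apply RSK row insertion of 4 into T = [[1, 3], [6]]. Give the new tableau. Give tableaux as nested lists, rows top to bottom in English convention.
4 is larger than every entry of row 1, so it is appended to row 1. The new tableau is [[1, 3, 4], [6]].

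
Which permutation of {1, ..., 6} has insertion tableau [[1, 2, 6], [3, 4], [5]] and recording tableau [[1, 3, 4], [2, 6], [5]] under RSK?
Reverse the RSK construction: for i from n down to 1, find the cell of Q containing i, remove the entry at that cell from P, and reverse-bump it up through P; the value ejected from row 1 is w(i).

Step i=6: Q has 6 at row 2, column 2; remove 4 from row 2 of P and reverse-bump: 4 enters row 1 and ejects 2. So w(6) = 2. P is now [[1, 4, 6], [3], [5]].
Step i=5: Q has 5 at row 3, column 1; remove 5 from row 3 of P and reverse-bump: 5 enters row 2 and ejects 3; 3 enters row 1 and ejects 1. So w(5) = 1. P is now [[3, 4, 6], [5]].
Step i=4: Q has 4 at row 1, column 3; remove that cell from P, ejecting 6. So w(4) = 6. P is now [[3, 4], [5]].
Step i=3: Q has 3 at row 1, column 2; remove that cell from P, ejecting 4. So w(3) = 4. P is now [[3], [5]].
Step i=2: Q has 2 at row 2, column 1; remove 5 from row 2 of P and reverse-bump: 5 enters row 1 and ejects 3. So w(2) = 3. P is now [[5]].
Step i=1: Q has 1 at row 1, column 1; remove that cell from P, ejecting 5. So w(1) = 5. P is now [].

So w = 5 3 4 6 1 2.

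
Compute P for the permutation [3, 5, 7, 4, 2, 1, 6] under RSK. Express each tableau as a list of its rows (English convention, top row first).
P = [[1, 4, 6], [2, 7], [3], [5]]

Insert 3: appended to row 1. P = [[3]].
Insert 5: appended to row 1. P = [[3, 5]].
Insert 7: appended to row 1. P = [[3, 5, 7]].
Insert 4: 4 bumps 5 from row 1; 5 starts row 2. P = [[3, 4, 7], [5]].
Insert 2: 2 bumps 3 from row 1; 3 bumps 5 from row 2; 5 starts row 3. P = [[2, 4, 7], [3], [5]].
Insert 1: 1 bumps 2 from row 1; 2 bumps 3 from row 2; 3 bumps 5 from row 3; 5 starts row 4. P = [[1, 4, 7], [2], [3], [5]].
Insert 6: 6 bumps 7 from row 1; 7 appends to row 2. P = [[1, 4, 6], [2, 7], [3], [5]].

So P = [[1, 4, 6], [2, 7], [3], [5]].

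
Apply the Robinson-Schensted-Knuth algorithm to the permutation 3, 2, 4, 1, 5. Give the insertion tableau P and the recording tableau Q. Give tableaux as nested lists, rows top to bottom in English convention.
Insert each entry of the permutation into P by Schensted row insertion, recording in Q the position of each new cell.

Insert 3: appended to row 1. P = [[3]], Q = [[1]].
Insert 2: 2 bumps 3 from row 1; 3 starts row 2. P = [[2], [3]], Q = [[1], [2]].
Insert 4: appended to row 1. P = [[2, 4], [3]], Q = [[1, 3], [2]].
Insert 1: 1 bumps 2 from row 1; 2 bumps 3 from row 2; 3 starts row 3. P = [[1, 4], [2], [3]], Q = [[1, 3], [2], [4]].
Insert 5: appended to row 1. P = [[1, 4, 5], [2], [3]], Q = [[1, 3, 5], [2], [4]].

So P = [[1, 4, 5], [2], [3]], Q = [[1, 3, 5], [2], [4]].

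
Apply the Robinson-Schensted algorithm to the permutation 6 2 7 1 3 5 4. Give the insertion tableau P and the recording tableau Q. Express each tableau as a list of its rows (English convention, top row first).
P = [[1, 3, 4], [2, 5], [6, 7]], Q = [[1, 3, 6], [2, 5], [4, 7]]

Insert each entry of the permutation into P by Schensted row insertion, recording in Q the position of each new cell.

Insert 6: appended to row 1. P = [[6]].
Insert 2: 2 bumps 6 from row 1; 6 starts row 2. P = [[2], [6]].
Insert 7: appended to row 1. P = [[2, 7], [6]].
Insert 1: 1 bumps 2 from row 1; 2 bumps 6 from row 2; 6 starts row 3. P = [[1, 7], [2], [6]].
Insert 3: 3 bumps 7 from row 1; 7 appends to row 2. P = [[1, 3], [2, 7], [6]].
Insert 5: appended to row 1. P = [[1, 3, 5], [2, 7], [6]].
Insert 4: 4 bumps 5 from row 1; 5 bumps 7 from row 2; 7 appends to row 3. P = [[1, 3, 4], [2, 5], [6, 7]].

So P = [[1, 3, 4], [2, 5], [6, 7]], Q = [[1, 3, 6], [2, 5], [4, 7]].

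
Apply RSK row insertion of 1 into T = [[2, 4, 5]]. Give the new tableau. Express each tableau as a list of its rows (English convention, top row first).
In row 1, 1 replaces 2 (the leftmost entry greater than 1); 2 is bumped to row 2. 2 starts a new row 2. The new tableau is [[1, 4, 5], [2]].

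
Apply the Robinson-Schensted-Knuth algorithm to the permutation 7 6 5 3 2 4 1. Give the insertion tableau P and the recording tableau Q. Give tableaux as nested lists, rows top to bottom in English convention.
Insert each entry of the permutation into P by Schensted row insertion, recording in Q the position of each new cell.

Insert 7: appended to row 1. P = [[7]].
Insert 6: 6 bumps 7 from row 1; 7 starts row 2. P = [[6], [7]].
Insert 5: 5 bumps 6 from row 1; 6 bumps 7 from row 2; 7 starts row 3. P = [[5], [6], [7]].
Insert 3: 3 bumps 5 from row 1; 5 bumps 6 from row 2; 6 bumps 7 from row 3; 7 starts row 4. P = [[3], [5], [6], [7]].
Insert 2: 2 bumps 3 from row 1; 3 bumps 5 from row 2; 5 bumps 6 from row 3; 6 bumps 7 from row 4; 7 starts row 5. P = [[2], [3], [5], [6], [7]].
Insert 4: appended to row 1. P = [[2, 4], [3], [5], [6], [7]].
Insert 1: 1 bumps 2 from row 1; 2 bumps 3 from row 2; 3 bumps 5 from row 3; 5 bumps 6 from row 4; 6 bumps 7 from row 5; 7 starts row 6. P = [[1, 4], [2], [3], [5], [6], [7]].

So P = [[1, 4], [2], [3], [5], [6], [7]], Q = [[1, 6], [2], [3], [4], [5], [7]].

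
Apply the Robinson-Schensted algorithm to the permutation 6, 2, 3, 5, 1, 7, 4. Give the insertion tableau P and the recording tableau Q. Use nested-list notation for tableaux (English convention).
P = [[1, 3, 4, 7], [2, 5], [6]], Q = [[1, 3, 4, 6], [2, 7], [5]]

Insert each entry of the permutation into P by Schensted row insertion, recording in Q the position of each new cell.

Insert 6: appended to row 1. P = [[6]].
Insert 2: 2 bumps 6 from row 1; 6 starts row 2. P = [[2], [6]].
Insert 3: appended to row 1. P = [[2, 3], [6]].
Insert 5: appended to row 1. P = [[2, 3, 5], [6]].
Insert 1: 1 bumps 2 from row 1; 2 bumps 6 from row 2; 6 starts row 3. P = [[1, 3, 5], [2], [6]].
Insert 7: appended to row 1. P = [[1, 3, 5, 7], [2], [6]].
Insert 4: 4 bumps 5 from row 1; 5 appends to row 2. P = [[1, 3, 4, 7], [2, 5], [6]].

So P = [[1, 3, 4, 7], [2, 5], [6]], Q = [[1, 3, 4, 6], [2, 7], [5]].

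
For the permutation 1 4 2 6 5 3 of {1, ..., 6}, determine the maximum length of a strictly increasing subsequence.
3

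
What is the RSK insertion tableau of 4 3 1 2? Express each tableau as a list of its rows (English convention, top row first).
Insert 4: appended to row 1. P = [[4]].
Insert 3: 3 bumps 4 from row 1; 4 starts row 2. P = [[3], [4]].
Insert 1: 1 bumps 3 from row 1; 3 bumps 4 from row 2; 4 starts row 3. P = [[1], [3], [4]].
Insert 2: appended to row 1. P = [[1, 2], [3], [4]].

So P = [[1, 2], [3], [4]].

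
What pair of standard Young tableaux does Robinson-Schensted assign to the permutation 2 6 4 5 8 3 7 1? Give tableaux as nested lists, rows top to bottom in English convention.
P = [[1, 3, 5, 7], [2, 8], [4], [6]], Q = [[1, 2, 4, 5], [3, 7], [6], [8]]

Insert each entry of the permutation into P by Schensted row insertion, recording in Q the position of each new cell.

Insert 2: appended to row 1. P = [[2]].
Insert 6: appended to row 1. P = [[2, 6]].
Insert 4: 4 bumps 6 from row 1; 6 starts row 2. P = [[2, 4], [6]].
Insert 5: appended to row 1. P = [[2, 4, 5], [6]].
Insert 8: appended to row 1. P = [[2, 4, 5, 8], [6]].
Insert 3: 3 bumps 4 from row 1; 4 bumps 6 from row 2; 6 starts row 3. P = [[2, 3, 5, 8], [4], [6]].
Insert 7: 7 bumps 8 from row 1; 8 appends to row 2. P = [[2, 3, 5, 7], [4, 8], [6]].
Insert 1: 1 bumps 2 from row 1; 2 bumps 4 from row 2; 4 bumps 6 from row 3; 6 starts row 4. P = [[1, 3, 5, 7], [2, 8], [4], [6]].

So P = [[1, 3, 5, 7], [2, 8], [4], [6]], Q = [[1, 2, 4, 5], [3, 7], [6], [8]].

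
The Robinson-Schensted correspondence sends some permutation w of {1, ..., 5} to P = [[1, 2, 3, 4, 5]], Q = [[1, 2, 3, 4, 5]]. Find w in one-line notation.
Reverse the RSK construction: for i from n down to 1, find the cell of Q containing i, remove the entry at that cell from P, and reverse-bump it up through P; the value ejected from row 1 is w(i).

Step i=5: Q has 5 at row 1, column 5; remove that cell from P, ejecting 5. So w(5) = 5. P is now [[1, 2, 3, 4]].
Step i=4: Q has 4 at row 1, column 4; remove that cell from P, ejecting 4. So w(4) = 4. P is now [[1, 2, 3]].
Step i=3: Q has 3 at row 1, column 3; remove that cell from P, ejecting 3. So w(3) = 3. P is now [[1, 2]].
Step i=2: Q has 2 at row 1, column 2; remove that cell from P, ejecting 2. So w(2) = 2. P is now [[1]].
Step i=1: Q has 1 at row 1, column 1; remove that cell from P, ejecting 1. So w(1) = 1. P is now [].

So w = 1 2 3 4 5.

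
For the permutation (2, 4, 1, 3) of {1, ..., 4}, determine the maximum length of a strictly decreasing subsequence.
2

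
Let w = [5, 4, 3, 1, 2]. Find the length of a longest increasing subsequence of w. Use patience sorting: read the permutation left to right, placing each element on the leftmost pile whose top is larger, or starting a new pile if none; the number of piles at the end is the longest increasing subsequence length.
2

5: new pile. tops = [5]
4: onto pile 1 (replacing 5). tops = [4]
3: onto pile 1 (replacing 4). tops = [3]
1: onto pile 1 (replacing 3). tops = [1]
2: new pile. tops = [1, 2]

2 piles, so the longest increasing subsequence has length 2.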